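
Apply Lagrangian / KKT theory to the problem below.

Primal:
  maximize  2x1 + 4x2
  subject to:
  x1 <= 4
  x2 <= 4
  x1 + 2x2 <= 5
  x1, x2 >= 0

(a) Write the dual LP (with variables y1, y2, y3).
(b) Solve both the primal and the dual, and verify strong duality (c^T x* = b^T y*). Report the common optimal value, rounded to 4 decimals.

The standard primal-dual pair for 'max c^T x s.t. A x <= b, x >= 0' is:
  Dual:  min b^T y  s.t.  A^T y >= c,  y >= 0.

So the dual LP is:
  minimize  4y1 + 4y2 + 5y3
  subject to:
    y1 + y3 >= 2
    y2 + 2y3 >= 4
    y1, y2, y3 >= 0

Solving the primal: x* = (0, 2.5).
  primal value c^T x* = 10.
Solving the dual: y* = (0, 0, 2).
  dual value b^T y* = 10.
Strong duality: c^T x* = b^T y*. Confirmed.

10


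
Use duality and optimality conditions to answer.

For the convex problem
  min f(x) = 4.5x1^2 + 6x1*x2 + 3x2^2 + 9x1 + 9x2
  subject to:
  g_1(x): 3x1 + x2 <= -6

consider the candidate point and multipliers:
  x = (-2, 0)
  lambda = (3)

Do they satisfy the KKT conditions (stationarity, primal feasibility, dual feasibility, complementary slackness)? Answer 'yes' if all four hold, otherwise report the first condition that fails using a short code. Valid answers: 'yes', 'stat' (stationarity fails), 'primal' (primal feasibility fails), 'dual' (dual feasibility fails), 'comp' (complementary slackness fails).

Gradient of f: grad f(x) = Q x + c = (-9, -3)
Constraint values g_i(x) = a_i^T x - b_i:
  g_1((-2, 0)) = 0
Stationarity residual: grad f(x) + sum_i lambda_i a_i = (0, 0)
  -> stationarity OK
Primal feasibility (all g_i <= 0): OK
Dual feasibility (all lambda_i >= 0): OK
Complementary slackness (lambda_i * g_i(x) = 0 for all i): OK

Verdict: yes, KKT holds.

yes


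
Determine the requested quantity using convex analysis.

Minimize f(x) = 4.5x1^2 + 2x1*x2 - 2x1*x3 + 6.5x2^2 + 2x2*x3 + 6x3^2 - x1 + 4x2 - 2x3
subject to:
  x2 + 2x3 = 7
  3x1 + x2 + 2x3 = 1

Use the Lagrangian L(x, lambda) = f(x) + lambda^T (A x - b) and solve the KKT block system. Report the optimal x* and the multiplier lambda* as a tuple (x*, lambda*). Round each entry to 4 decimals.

Form the Lagrangian:
  L(x, lambda) = (1/2) x^T Q x + c^T x + lambda^T (A x - b)
Stationarity (grad_x L = 0): Q x + c + A^T lambda = 0.
Primal feasibility: A x = b.

This gives the KKT block system:
  [ Q   A^T ] [ x     ]   [-c ]
  [ A    0  ] [ lambda ] = [ b ]

Solving the linear system:
  x*      = (-2, 1.0714, 2.9643)
  lambda* = (-27.4524, 7.5952)
  f(x*)   = 92.4643

x* = (-2, 1.0714, 2.9643), lambda* = (-27.4524, 7.5952)


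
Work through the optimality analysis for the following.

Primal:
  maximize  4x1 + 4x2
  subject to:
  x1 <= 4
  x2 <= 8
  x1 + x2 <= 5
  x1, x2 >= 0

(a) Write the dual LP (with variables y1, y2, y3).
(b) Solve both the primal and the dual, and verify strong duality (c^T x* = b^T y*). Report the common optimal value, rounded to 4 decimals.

The standard primal-dual pair for 'max c^T x s.t. A x <= b, x >= 0' is:
  Dual:  min b^T y  s.t.  A^T y >= c,  y >= 0.

So the dual LP is:
  minimize  4y1 + 8y2 + 5y3
  subject to:
    y1 + y3 >= 4
    y2 + y3 >= 4
    y1, y2, y3 >= 0

Solving the primal: x* = (0, 5).
  primal value c^T x* = 20.
Solving the dual: y* = (0, 0, 4).
  dual value b^T y* = 20.
Strong duality: c^T x* = b^T y*. Confirmed.

20


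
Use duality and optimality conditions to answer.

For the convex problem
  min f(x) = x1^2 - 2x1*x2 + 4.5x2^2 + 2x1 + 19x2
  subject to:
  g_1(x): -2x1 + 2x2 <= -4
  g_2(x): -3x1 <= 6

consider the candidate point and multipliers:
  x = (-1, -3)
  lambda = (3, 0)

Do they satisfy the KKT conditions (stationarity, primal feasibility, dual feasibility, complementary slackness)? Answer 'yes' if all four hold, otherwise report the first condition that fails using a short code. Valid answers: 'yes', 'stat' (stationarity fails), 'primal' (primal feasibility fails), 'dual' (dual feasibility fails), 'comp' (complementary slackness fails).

Gradient of f: grad f(x) = Q x + c = (6, -6)
Constraint values g_i(x) = a_i^T x - b_i:
  g_1((-1, -3)) = 0
  g_2((-1, -3)) = -3
Stationarity residual: grad f(x) + sum_i lambda_i a_i = (0, 0)
  -> stationarity OK
Primal feasibility (all g_i <= 0): OK
Dual feasibility (all lambda_i >= 0): OK
Complementary slackness (lambda_i * g_i(x) = 0 for all i): OK

Verdict: yes, KKT holds.

yes


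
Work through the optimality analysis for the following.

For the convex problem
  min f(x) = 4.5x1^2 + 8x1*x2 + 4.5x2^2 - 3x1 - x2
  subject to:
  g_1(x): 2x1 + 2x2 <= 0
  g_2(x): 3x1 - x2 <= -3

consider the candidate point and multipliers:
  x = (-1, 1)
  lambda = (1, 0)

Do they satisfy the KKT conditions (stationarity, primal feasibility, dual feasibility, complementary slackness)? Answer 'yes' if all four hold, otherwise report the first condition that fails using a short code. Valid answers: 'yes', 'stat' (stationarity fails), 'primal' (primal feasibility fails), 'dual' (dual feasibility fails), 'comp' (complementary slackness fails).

Gradient of f: grad f(x) = Q x + c = (-4, 0)
Constraint values g_i(x) = a_i^T x - b_i:
  g_1((-1, 1)) = 0
  g_2((-1, 1)) = -1
Stationarity residual: grad f(x) + sum_i lambda_i a_i = (-2, 2)
  -> stationarity FAILS
Primal feasibility (all g_i <= 0): OK
Dual feasibility (all lambda_i >= 0): OK
Complementary slackness (lambda_i * g_i(x) = 0 for all i): OK

Verdict: the first failing condition is stationarity -> stat.

stat


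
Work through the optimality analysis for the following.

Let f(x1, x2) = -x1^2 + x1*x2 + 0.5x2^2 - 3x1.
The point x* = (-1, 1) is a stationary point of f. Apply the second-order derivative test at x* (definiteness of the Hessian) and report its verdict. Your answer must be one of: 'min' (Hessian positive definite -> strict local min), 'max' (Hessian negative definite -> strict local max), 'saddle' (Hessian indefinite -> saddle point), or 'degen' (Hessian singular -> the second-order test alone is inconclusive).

Compute the Hessian H = grad^2 f:
  H = [[-2, 1], [1, 1]]
Verify stationarity: grad f(x*) = H x* + g = (0, 0).
Eigenvalues of H: -2.3028, 1.3028.
Eigenvalues have mixed signs, so H is indefinite -> x* is a saddle point.

saddle


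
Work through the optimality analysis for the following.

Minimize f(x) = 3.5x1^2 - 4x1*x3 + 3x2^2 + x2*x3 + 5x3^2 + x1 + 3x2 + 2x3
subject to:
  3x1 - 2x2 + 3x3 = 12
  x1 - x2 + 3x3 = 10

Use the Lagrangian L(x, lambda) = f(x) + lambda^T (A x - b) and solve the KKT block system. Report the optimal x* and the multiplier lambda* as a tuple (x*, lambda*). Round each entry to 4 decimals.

Form the Lagrangian:
  L(x, lambda) = (1/2) x^T Q x + c^T x + lambda^T (A x - b)
Stationarity (grad_x L = 0): Q x + c + A^T lambda = 0.
Primal feasibility: A x = b.

This gives the KKT block system:
  [ Q   A^T ] [ x     ]   [-c ]
  [ A    0  ] [ lambda ] = [ b ]

Solving the linear system:
  x*      = (0.4368, -1.1264, 2.8123)
  lambda* = (8.1372, -17.2202)
  f(x*)   = 38.6191

x* = (0.4368, -1.1264, 2.8123), lambda* = (8.1372, -17.2202)


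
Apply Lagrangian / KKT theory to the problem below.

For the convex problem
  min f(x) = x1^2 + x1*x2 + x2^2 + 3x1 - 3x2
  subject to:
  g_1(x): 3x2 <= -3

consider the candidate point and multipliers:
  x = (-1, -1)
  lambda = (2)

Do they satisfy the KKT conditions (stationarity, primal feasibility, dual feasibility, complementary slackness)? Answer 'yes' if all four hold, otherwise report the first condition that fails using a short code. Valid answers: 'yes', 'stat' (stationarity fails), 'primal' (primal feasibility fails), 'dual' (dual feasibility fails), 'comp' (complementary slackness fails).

Gradient of f: grad f(x) = Q x + c = (0, -6)
Constraint values g_i(x) = a_i^T x - b_i:
  g_1((-1, -1)) = 0
Stationarity residual: grad f(x) + sum_i lambda_i a_i = (0, 0)
  -> stationarity OK
Primal feasibility (all g_i <= 0): OK
Dual feasibility (all lambda_i >= 0): OK
Complementary slackness (lambda_i * g_i(x) = 0 for all i): OK

Verdict: yes, KKT holds.

yes


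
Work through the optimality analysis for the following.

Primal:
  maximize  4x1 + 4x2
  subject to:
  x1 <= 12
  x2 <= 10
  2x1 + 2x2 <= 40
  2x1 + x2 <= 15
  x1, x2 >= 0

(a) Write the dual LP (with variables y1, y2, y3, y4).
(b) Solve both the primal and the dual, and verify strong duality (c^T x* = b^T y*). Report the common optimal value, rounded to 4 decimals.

The standard primal-dual pair for 'max c^T x s.t. A x <= b, x >= 0' is:
  Dual:  min b^T y  s.t.  A^T y >= c,  y >= 0.

So the dual LP is:
  minimize  12y1 + 10y2 + 40y3 + 15y4
  subject to:
    y1 + 2y3 + 2y4 >= 4
    y2 + 2y3 + y4 >= 4
    y1, y2, y3, y4 >= 0

Solving the primal: x* = (2.5, 10).
  primal value c^T x* = 50.
Solving the dual: y* = (0, 2, 0, 2).
  dual value b^T y* = 50.
Strong duality: c^T x* = b^T y*. Confirmed.

50


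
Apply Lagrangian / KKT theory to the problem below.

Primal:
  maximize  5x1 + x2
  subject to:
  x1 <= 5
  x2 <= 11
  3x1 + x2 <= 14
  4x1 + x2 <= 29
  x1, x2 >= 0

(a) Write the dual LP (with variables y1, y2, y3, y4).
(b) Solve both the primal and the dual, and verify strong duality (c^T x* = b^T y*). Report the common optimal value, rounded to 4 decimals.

The standard primal-dual pair for 'max c^T x s.t. A x <= b, x >= 0' is:
  Dual:  min b^T y  s.t.  A^T y >= c,  y >= 0.

So the dual LP is:
  minimize  5y1 + 11y2 + 14y3 + 29y4
  subject to:
    y1 + 3y3 + 4y4 >= 5
    y2 + y3 + y4 >= 1
    y1, y2, y3, y4 >= 0

Solving the primal: x* = (4.6667, 0).
  primal value c^T x* = 23.3333.
Solving the dual: y* = (0, 0, 1.6667, 0).
  dual value b^T y* = 23.3333.
Strong duality: c^T x* = b^T y*. Confirmed.

23.3333


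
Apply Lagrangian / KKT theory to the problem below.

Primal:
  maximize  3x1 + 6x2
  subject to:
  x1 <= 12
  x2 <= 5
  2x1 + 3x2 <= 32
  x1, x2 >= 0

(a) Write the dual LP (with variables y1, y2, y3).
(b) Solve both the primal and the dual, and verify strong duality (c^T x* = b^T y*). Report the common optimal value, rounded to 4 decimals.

The standard primal-dual pair for 'max c^T x s.t. A x <= b, x >= 0' is:
  Dual:  min b^T y  s.t.  A^T y >= c,  y >= 0.

So the dual LP is:
  minimize  12y1 + 5y2 + 32y3
  subject to:
    y1 + 2y3 >= 3
    y2 + 3y3 >= 6
    y1, y2, y3 >= 0

Solving the primal: x* = (8.5, 5).
  primal value c^T x* = 55.5.
Solving the dual: y* = (0, 1.5, 1.5).
  dual value b^T y* = 55.5.
Strong duality: c^T x* = b^T y*. Confirmed.

55.5


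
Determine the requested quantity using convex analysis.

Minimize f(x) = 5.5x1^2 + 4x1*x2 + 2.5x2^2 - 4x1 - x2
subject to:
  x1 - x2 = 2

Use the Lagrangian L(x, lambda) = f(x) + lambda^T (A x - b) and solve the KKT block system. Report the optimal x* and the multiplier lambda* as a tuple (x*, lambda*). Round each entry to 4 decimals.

Form the Lagrangian:
  L(x, lambda) = (1/2) x^T Q x + c^T x + lambda^T (A x - b)
Stationarity (grad_x L = 0): Q x + c + A^T lambda = 0.
Primal feasibility: A x = b.

This gives the KKT block system:
  [ Q   A^T ] [ x     ]   [-c ]
  [ A    0  ] [ lambda ] = [ b ]

Solving the linear system:
  x*      = (0.9583, -1.0417)
  lambda* = (-2.375)
  f(x*)   = 0.9792

x* = (0.9583, -1.0417), lambda* = (-2.375)


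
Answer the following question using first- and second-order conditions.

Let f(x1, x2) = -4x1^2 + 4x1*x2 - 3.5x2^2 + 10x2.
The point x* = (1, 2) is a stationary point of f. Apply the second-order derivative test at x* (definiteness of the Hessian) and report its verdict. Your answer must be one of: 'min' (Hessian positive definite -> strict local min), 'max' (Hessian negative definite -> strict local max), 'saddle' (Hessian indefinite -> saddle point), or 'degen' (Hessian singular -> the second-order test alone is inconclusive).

Compute the Hessian H = grad^2 f:
  H = [[-8, 4], [4, -7]]
Verify stationarity: grad f(x*) = H x* + g = (0, 0).
Eigenvalues of H: -11.5311, -3.4689.
Both eigenvalues < 0, so H is negative definite -> x* is a strict local max.

max


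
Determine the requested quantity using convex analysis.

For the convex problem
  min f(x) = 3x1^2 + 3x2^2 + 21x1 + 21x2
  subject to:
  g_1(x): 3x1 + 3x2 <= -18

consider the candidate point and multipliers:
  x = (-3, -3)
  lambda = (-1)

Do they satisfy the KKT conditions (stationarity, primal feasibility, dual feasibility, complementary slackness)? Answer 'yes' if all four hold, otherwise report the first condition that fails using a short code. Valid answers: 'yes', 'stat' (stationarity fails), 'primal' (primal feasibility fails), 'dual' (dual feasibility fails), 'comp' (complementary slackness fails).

Gradient of f: grad f(x) = Q x + c = (3, 3)
Constraint values g_i(x) = a_i^T x - b_i:
  g_1((-3, -3)) = 0
Stationarity residual: grad f(x) + sum_i lambda_i a_i = (0, 0)
  -> stationarity OK
Primal feasibility (all g_i <= 0): OK
Dual feasibility (all lambda_i >= 0): FAILS
Complementary slackness (lambda_i * g_i(x) = 0 for all i): OK

Verdict: the first failing condition is dual_feasibility -> dual.

dual


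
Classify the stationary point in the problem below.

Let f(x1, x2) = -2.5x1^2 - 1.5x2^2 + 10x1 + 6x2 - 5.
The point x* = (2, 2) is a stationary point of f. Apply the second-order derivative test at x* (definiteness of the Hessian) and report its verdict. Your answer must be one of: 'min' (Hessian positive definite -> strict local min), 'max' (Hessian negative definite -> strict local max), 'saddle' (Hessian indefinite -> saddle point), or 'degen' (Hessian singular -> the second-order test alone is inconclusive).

Compute the Hessian H = grad^2 f:
  H = [[-5, 0], [0, -3]]
Verify stationarity: grad f(x*) = H x* + g = (0, 0).
Eigenvalues of H: -5, -3.
Both eigenvalues < 0, so H is negative definite -> x* is a strict local max.

max


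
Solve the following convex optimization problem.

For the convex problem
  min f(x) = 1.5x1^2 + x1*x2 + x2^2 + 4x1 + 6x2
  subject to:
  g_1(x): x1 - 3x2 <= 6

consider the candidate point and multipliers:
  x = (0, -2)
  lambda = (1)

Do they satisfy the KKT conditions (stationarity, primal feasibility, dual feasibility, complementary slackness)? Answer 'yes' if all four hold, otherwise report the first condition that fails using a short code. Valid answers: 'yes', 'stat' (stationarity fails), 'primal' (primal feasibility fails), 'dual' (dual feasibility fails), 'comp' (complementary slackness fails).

Gradient of f: grad f(x) = Q x + c = (2, 2)
Constraint values g_i(x) = a_i^T x - b_i:
  g_1((0, -2)) = 0
Stationarity residual: grad f(x) + sum_i lambda_i a_i = (3, -1)
  -> stationarity FAILS
Primal feasibility (all g_i <= 0): OK
Dual feasibility (all lambda_i >= 0): OK
Complementary slackness (lambda_i * g_i(x) = 0 for all i): OK

Verdict: the first failing condition is stationarity -> stat.

stat


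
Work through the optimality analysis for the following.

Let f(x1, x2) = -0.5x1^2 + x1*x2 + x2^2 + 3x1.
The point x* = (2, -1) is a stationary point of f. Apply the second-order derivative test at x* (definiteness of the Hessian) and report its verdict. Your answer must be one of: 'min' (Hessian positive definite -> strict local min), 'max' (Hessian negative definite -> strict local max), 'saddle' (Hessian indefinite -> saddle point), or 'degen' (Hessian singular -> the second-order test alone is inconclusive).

Compute the Hessian H = grad^2 f:
  H = [[-1, 1], [1, 2]]
Verify stationarity: grad f(x*) = H x* + g = (0, 0).
Eigenvalues of H: -1.3028, 2.3028.
Eigenvalues have mixed signs, so H is indefinite -> x* is a saddle point.

saddle


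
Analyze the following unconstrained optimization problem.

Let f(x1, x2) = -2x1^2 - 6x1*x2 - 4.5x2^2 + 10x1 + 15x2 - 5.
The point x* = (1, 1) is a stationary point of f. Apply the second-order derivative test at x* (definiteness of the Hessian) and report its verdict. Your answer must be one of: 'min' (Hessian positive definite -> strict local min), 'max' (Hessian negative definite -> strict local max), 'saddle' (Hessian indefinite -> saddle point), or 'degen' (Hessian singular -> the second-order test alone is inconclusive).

Compute the Hessian H = grad^2 f:
  H = [[-4, -6], [-6, -9]]
Verify stationarity: grad f(x*) = H x* + g = (0, 0).
Eigenvalues of H: -13, 0.
H has a zero eigenvalue (singular; negative semidefinite but not definite), so H is neither positive definite, negative definite, nor indefinite. The second-order test alone is inconclusive -> degen.
(Indeed, f is constant along the null direction of H through x*, so x* is not a strict local extremum.)

degen


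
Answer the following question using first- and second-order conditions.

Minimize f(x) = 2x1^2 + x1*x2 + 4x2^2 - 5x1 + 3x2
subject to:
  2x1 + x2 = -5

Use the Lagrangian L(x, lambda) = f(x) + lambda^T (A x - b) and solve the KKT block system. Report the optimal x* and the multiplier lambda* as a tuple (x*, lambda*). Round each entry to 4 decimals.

Form the Lagrangian:
  L(x, lambda) = (1/2) x^T Q x + c^T x + lambda^T (A x - b)
Stationarity (grad_x L = 0): Q x + c + A^T lambda = 0.
Primal feasibility: A x = b.

This gives the KKT block system:
  [ Q   A^T ] [ x     ]   [-c ]
  [ A    0  ] [ lambda ] = [ b ]

Solving the linear system:
  x*      = (-2, -1)
  lambda* = (7)
  f(x*)   = 21

x* = (-2, -1), lambda* = (7)


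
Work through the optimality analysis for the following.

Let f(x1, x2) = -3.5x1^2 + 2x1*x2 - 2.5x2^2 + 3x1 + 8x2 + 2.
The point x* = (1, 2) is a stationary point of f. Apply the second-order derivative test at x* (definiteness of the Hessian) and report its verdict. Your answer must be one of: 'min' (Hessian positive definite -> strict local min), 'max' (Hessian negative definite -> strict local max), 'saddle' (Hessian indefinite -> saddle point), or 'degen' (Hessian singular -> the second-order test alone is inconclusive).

Compute the Hessian H = grad^2 f:
  H = [[-7, 2], [2, -5]]
Verify stationarity: grad f(x*) = H x* + g = (0, 0).
Eigenvalues of H: -8.2361, -3.7639.
Both eigenvalues < 0, so H is negative definite -> x* is a strict local max.

max


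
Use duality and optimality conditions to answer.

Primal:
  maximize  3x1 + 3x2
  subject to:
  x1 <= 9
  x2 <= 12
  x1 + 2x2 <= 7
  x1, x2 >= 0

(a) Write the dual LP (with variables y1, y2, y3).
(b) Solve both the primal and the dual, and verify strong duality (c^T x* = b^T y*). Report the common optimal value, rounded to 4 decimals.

The standard primal-dual pair for 'max c^T x s.t. A x <= b, x >= 0' is:
  Dual:  min b^T y  s.t.  A^T y >= c,  y >= 0.

So the dual LP is:
  minimize  9y1 + 12y2 + 7y3
  subject to:
    y1 + y3 >= 3
    y2 + 2y3 >= 3
    y1, y2, y3 >= 0

Solving the primal: x* = (7, 0).
  primal value c^T x* = 21.
Solving the dual: y* = (0, 0, 3).
  dual value b^T y* = 21.
Strong duality: c^T x* = b^T y*. Confirmed.

21


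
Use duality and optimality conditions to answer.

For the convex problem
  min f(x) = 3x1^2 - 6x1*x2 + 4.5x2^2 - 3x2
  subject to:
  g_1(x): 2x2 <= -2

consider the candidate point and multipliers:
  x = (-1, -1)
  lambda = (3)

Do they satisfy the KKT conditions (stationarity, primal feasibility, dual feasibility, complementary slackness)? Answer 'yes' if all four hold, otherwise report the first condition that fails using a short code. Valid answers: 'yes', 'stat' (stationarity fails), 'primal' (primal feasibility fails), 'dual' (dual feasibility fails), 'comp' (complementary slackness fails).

Gradient of f: grad f(x) = Q x + c = (0, -6)
Constraint values g_i(x) = a_i^T x - b_i:
  g_1((-1, -1)) = 0
Stationarity residual: grad f(x) + sum_i lambda_i a_i = (0, 0)
  -> stationarity OK
Primal feasibility (all g_i <= 0): OK
Dual feasibility (all lambda_i >= 0): OK
Complementary slackness (lambda_i * g_i(x) = 0 for all i): OK

Verdict: yes, KKT holds.

yes


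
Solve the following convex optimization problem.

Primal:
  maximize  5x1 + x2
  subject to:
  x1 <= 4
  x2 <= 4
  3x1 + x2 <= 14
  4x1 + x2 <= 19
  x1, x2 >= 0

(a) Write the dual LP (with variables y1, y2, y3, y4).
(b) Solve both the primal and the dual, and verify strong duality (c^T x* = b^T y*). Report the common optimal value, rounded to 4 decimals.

The standard primal-dual pair for 'max c^T x s.t. A x <= b, x >= 0' is:
  Dual:  min b^T y  s.t.  A^T y >= c,  y >= 0.

So the dual LP is:
  minimize  4y1 + 4y2 + 14y3 + 19y4
  subject to:
    y1 + 3y3 + 4y4 >= 5
    y2 + y3 + y4 >= 1
    y1, y2, y3, y4 >= 0

Solving the primal: x* = (4, 2).
  primal value c^T x* = 22.
Solving the dual: y* = (2, 0, 1, 0).
  dual value b^T y* = 22.
Strong duality: c^T x* = b^T y*. Confirmed.

22


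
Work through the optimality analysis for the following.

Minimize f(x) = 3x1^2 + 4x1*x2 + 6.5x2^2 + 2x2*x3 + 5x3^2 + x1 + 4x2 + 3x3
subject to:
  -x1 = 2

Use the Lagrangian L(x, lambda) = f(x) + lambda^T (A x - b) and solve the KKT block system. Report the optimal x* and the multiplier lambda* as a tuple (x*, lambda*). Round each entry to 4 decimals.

Form the Lagrangian:
  L(x, lambda) = (1/2) x^T Q x + c^T x + lambda^T (A x - b)
Stationarity (grad_x L = 0): Q x + c + A^T lambda = 0.
Primal feasibility: A x = b.

This gives the KKT block system:
  [ Q   A^T ] [ x     ]   [-c ]
  [ A    0  ] [ lambda ] = [ b ]

Solving the linear system:
  x*      = (-2, 0.3651, -0.373)
  lambda* = (-9.5397)
  f(x*)   = 8.7103

x* = (-2, 0.3651, -0.373), lambda* = (-9.5397)


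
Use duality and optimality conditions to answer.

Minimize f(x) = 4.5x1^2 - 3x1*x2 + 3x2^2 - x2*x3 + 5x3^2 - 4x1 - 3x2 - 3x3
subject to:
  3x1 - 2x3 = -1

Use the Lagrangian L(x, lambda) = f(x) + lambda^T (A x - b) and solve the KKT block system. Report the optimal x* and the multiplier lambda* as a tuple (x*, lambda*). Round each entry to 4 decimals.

Form the Lagrangian:
  L(x, lambda) = (1/2) x^T Q x + c^T x + lambda^T (A x - b)
Stationarity (grad_x L = 0): Q x + c + A^T lambda = 0.
Primal feasibility: A x = b.

This gives the KKT block system:
  [ Q   A^T ] [ x     ]   [-c ]
  [ A    0  ] [ lambda ] = [ b ]

Solving the linear system:
  x*      = (0.1289, 0.68, 0.6933)
  lambda* = (1.6267)
  f(x*)   = -1.5044

x* = (0.1289, 0.68, 0.6933), lambda* = (1.6267)


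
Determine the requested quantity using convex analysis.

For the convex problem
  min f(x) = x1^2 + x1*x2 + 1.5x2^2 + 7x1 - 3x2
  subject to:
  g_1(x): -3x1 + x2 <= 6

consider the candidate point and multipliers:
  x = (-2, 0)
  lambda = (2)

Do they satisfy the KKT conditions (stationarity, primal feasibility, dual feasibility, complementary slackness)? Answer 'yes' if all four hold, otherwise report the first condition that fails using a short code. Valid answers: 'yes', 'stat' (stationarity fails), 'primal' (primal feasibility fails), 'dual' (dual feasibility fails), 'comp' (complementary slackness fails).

Gradient of f: grad f(x) = Q x + c = (3, -5)
Constraint values g_i(x) = a_i^T x - b_i:
  g_1((-2, 0)) = 0
Stationarity residual: grad f(x) + sum_i lambda_i a_i = (-3, -3)
  -> stationarity FAILS
Primal feasibility (all g_i <= 0): OK
Dual feasibility (all lambda_i >= 0): OK
Complementary slackness (lambda_i * g_i(x) = 0 for all i): OK

Verdict: the first failing condition is stationarity -> stat.

stat


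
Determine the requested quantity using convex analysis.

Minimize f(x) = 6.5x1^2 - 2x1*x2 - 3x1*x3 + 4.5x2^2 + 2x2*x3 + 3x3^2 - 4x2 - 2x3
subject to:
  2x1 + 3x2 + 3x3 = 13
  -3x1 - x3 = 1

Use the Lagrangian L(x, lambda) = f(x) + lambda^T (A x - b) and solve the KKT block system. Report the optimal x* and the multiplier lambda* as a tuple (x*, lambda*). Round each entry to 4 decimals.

Form the Lagrangian:
  L(x, lambda) = (1/2) x^T Q x + c^T x + lambda^T (A x - b)
Stationarity (grad_x L = 0): Q x + c + A^T lambda = 0.
Primal feasibility: A x = b.

This gives the KKT block system:
  [ Q   A^T ] [ x     ]   [-c ]
  [ A    0  ] [ lambda ] = [ b ]

Solving the linear system:
  x*      = (-0.8517, 3.346, 1.5552)
  lambda* = (-10.3092, -14.3494)
  f(x*)   = 65.9374

x* = (-0.8517, 3.346, 1.5552), lambda* = (-10.3092, -14.3494)


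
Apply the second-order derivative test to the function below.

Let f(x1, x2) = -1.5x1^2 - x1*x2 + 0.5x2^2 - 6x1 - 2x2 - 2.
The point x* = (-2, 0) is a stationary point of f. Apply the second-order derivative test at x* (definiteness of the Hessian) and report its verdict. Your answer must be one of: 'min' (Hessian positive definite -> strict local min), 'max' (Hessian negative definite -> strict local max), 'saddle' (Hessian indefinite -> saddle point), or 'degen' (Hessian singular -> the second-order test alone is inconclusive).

Compute the Hessian H = grad^2 f:
  H = [[-3, -1], [-1, 1]]
Verify stationarity: grad f(x*) = H x* + g = (0, 0).
Eigenvalues of H: -3.2361, 1.2361.
Eigenvalues have mixed signs, so H is indefinite -> x* is a saddle point.

saddle


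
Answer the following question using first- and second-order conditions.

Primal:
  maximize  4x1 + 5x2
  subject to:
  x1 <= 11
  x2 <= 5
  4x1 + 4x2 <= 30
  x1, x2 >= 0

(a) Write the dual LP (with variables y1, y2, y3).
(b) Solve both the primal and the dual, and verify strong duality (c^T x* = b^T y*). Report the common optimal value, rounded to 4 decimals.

The standard primal-dual pair for 'max c^T x s.t. A x <= b, x >= 0' is:
  Dual:  min b^T y  s.t.  A^T y >= c,  y >= 0.

So the dual LP is:
  minimize  11y1 + 5y2 + 30y3
  subject to:
    y1 + 4y3 >= 4
    y2 + 4y3 >= 5
    y1, y2, y3 >= 0

Solving the primal: x* = (2.5, 5).
  primal value c^T x* = 35.
Solving the dual: y* = (0, 1, 1).
  dual value b^T y* = 35.
Strong duality: c^T x* = b^T y*. Confirmed.

35


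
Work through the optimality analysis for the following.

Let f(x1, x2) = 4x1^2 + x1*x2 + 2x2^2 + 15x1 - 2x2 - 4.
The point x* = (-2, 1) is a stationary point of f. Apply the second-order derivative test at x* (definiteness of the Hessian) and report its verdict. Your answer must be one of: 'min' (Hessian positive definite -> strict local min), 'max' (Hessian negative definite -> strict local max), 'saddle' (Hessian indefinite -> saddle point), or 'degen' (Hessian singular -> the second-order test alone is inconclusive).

Compute the Hessian H = grad^2 f:
  H = [[8, 1], [1, 4]]
Verify stationarity: grad f(x*) = H x* + g = (0, 0).
Eigenvalues of H: 3.7639, 8.2361.
Both eigenvalues > 0, so H is positive definite -> x* is a strict local min.

min


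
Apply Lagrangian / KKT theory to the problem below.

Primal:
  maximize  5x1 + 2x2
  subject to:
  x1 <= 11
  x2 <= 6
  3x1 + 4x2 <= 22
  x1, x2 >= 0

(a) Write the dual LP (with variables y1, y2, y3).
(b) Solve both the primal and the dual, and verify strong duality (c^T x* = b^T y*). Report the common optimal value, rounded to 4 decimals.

The standard primal-dual pair for 'max c^T x s.t. A x <= b, x >= 0' is:
  Dual:  min b^T y  s.t.  A^T y >= c,  y >= 0.

So the dual LP is:
  minimize  11y1 + 6y2 + 22y3
  subject to:
    y1 + 3y3 >= 5
    y2 + 4y3 >= 2
    y1, y2, y3 >= 0

Solving the primal: x* = (7.3333, 0).
  primal value c^T x* = 36.6667.
Solving the dual: y* = (0, 0, 1.6667).
  dual value b^T y* = 36.6667.
Strong duality: c^T x* = b^T y*. Confirmed.

36.6667


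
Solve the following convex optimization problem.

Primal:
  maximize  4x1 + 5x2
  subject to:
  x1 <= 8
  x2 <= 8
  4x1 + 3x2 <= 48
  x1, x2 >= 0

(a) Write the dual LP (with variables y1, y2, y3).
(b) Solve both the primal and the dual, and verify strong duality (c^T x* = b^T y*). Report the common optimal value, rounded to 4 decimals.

The standard primal-dual pair for 'max c^T x s.t. A x <= b, x >= 0' is:
  Dual:  min b^T y  s.t.  A^T y >= c,  y >= 0.

So the dual LP is:
  minimize  8y1 + 8y2 + 48y3
  subject to:
    y1 + 4y3 >= 4
    y2 + 3y3 >= 5
    y1, y2, y3 >= 0

Solving the primal: x* = (6, 8).
  primal value c^T x* = 64.
Solving the dual: y* = (0, 2, 1).
  dual value b^T y* = 64.
Strong duality: c^T x* = b^T y*. Confirmed.

64


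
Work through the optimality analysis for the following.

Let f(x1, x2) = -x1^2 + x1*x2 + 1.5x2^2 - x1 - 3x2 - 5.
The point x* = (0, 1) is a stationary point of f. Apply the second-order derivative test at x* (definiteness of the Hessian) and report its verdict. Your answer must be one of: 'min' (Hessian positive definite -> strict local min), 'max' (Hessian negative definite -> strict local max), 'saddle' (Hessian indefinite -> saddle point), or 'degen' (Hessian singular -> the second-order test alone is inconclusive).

Compute the Hessian H = grad^2 f:
  H = [[-2, 1], [1, 3]]
Verify stationarity: grad f(x*) = H x* + g = (0, 0).
Eigenvalues of H: -2.1926, 3.1926.
Eigenvalues have mixed signs, so H is indefinite -> x* is a saddle point.

saddle


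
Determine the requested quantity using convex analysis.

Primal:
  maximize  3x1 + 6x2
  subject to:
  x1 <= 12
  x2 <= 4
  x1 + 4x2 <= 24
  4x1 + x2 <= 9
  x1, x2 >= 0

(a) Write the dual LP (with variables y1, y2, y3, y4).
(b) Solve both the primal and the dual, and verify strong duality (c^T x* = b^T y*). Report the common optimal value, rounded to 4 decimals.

The standard primal-dual pair for 'max c^T x s.t. A x <= b, x >= 0' is:
  Dual:  min b^T y  s.t.  A^T y >= c,  y >= 0.

So the dual LP is:
  minimize  12y1 + 4y2 + 24y3 + 9y4
  subject to:
    y1 + y3 + 4y4 >= 3
    y2 + 4y3 + y4 >= 6
    y1, y2, y3, y4 >= 0

Solving the primal: x* = (1.25, 4).
  primal value c^T x* = 27.75.
Solving the dual: y* = (0, 5.25, 0, 0.75).
  dual value b^T y* = 27.75.
Strong duality: c^T x* = b^T y*. Confirmed.

27.75


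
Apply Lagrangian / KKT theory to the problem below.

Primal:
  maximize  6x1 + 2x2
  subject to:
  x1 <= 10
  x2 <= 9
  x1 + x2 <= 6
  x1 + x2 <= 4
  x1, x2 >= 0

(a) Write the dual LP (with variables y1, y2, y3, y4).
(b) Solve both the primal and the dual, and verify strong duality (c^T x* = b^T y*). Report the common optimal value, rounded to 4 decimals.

The standard primal-dual pair for 'max c^T x s.t. A x <= b, x >= 0' is:
  Dual:  min b^T y  s.t.  A^T y >= c,  y >= 0.

So the dual LP is:
  minimize  10y1 + 9y2 + 6y3 + 4y4
  subject to:
    y1 + y3 + y4 >= 6
    y2 + y3 + y4 >= 2
    y1, y2, y3, y4 >= 0

Solving the primal: x* = (4, 0).
  primal value c^T x* = 24.
Solving the dual: y* = (0, 0, 0, 6).
  dual value b^T y* = 24.
Strong duality: c^T x* = b^T y*. Confirmed.

24


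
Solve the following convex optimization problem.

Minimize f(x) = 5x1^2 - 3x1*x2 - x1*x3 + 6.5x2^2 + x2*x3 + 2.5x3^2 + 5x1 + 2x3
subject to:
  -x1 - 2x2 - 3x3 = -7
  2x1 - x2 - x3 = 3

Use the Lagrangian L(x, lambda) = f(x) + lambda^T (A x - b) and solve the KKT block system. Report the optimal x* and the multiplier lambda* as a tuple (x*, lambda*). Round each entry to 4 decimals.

Form the Lagrangian:
  L(x, lambda) = (1/2) x^T Q x + c^T x + lambda^T (A x - b)
Stationarity (grad_x L = 0): Q x + c + A^T lambda = 0.
Primal feasibility: A x = b.

This gives the KKT block system:
  [ Q   A^T ] [ x     ]   [-c ]
  [ A    0  ] [ lambda ] = [ b ]

Solving the linear system:
  x*      = (2.3582, 0.5075, 1.209)
  lambda* = (5.4627, -10.194)
  f(x*)   = 41.5149

x* = (2.3582, 0.5075, 1.209), lambda* = (5.4627, -10.194)


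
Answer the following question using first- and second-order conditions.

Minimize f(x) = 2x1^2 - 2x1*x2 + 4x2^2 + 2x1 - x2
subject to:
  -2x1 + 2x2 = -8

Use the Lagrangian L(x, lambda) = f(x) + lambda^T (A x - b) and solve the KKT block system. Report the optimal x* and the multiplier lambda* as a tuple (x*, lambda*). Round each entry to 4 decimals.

Form the Lagrangian:
  L(x, lambda) = (1/2) x^T Q x + c^T x + lambda^T (A x - b)
Stationarity (grad_x L = 0): Q x + c + A^T lambda = 0.
Primal feasibility: A x = b.

This gives the KKT block system:
  [ Q   A^T ] [ x     ]   [-c ]
  [ A    0  ] [ lambda ] = [ b ]

Solving the linear system:
  x*      = (2.875, -1.125)
  lambda* = (7.875)
  f(x*)   = 34.9375

x* = (2.875, -1.125), lambda* = (7.875)


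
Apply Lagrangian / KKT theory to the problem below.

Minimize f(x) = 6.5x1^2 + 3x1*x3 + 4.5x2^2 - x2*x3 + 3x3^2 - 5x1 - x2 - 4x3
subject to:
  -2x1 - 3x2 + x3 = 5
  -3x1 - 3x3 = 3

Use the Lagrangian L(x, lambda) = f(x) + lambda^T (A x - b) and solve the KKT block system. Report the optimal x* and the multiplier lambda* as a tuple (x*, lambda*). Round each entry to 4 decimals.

Form the Lagrangian:
  L(x, lambda) = (1/2) x^T Q x + c^T x + lambda^T (A x - b)
Stationarity (grad_x L = 0): Q x + c + A^T lambda = 0.
Primal feasibility: A x = b.

This gives the KKT block system:
  [ Q   A^T ] [ x     ]   [-c ]
  [ A    0  ] [ lambda ] = [ b ]

Solving the linear system:
  x*      = (-0.9, -1.1, -0.1)
  lambda* = (-3.6, -3.2667)
  f(x*)   = 16.9

x* = (-0.9, -1.1, -0.1), lambda* = (-3.6, -3.2667)


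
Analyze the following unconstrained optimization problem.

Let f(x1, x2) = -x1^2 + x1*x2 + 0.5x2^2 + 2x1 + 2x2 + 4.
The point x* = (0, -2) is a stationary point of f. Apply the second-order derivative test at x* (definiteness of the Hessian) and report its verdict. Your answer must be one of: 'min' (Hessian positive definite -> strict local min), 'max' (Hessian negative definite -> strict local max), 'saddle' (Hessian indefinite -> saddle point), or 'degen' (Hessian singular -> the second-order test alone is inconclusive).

Compute the Hessian H = grad^2 f:
  H = [[-2, 1], [1, 1]]
Verify stationarity: grad f(x*) = H x* + g = (0, 0).
Eigenvalues of H: -2.3028, 1.3028.
Eigenvalues have mixed signs, so H is indefinite -> x* is a saddle point.

saddle


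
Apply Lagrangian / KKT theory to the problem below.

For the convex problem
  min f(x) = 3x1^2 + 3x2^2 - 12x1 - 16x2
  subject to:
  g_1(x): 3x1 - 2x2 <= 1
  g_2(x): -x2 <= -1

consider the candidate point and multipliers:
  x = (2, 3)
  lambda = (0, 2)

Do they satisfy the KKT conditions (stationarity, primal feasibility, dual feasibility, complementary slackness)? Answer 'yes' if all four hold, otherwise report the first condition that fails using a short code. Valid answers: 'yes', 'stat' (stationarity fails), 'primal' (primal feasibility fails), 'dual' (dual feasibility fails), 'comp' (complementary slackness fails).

Gradient of f: grad f(x) = Q x + c = (0, 2)
Constraint values g_i(x) = a_i^T x - b_i:
  g_1((2, 3)) = -1
  g_2((2, 3)) = -2
Stationarity residual: grad f(x) + sum_i lambda_i a_i = (0, 0)
  -> stationarity OK
Primal feasibility (all g_i <= 0): OK
Dual feasibility (all lambda_i >= 0): OK
Complementary slackness (lambda_i * g_i(x) = 0 for all i): FAILS

Verdict: the first failing condition is complementary_slackness -> comp.

comp


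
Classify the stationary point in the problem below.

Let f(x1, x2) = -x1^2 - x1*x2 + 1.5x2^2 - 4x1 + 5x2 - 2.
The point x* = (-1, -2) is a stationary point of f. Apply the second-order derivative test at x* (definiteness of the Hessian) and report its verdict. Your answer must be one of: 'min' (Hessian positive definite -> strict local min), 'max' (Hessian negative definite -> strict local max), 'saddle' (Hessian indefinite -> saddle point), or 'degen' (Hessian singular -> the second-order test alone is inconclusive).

Compute the Hessian H = grad^2 f:
  H = [[-2, -1], [-1, 3]]
Verify stationarity: grad f(x*) = H x* + g = (0, 0).
Eigenvalues of H: -2.1926, 3.1926.
Eigenvalues have mixed signs, so H is indefinite -> x* is a saddle point.

saddle


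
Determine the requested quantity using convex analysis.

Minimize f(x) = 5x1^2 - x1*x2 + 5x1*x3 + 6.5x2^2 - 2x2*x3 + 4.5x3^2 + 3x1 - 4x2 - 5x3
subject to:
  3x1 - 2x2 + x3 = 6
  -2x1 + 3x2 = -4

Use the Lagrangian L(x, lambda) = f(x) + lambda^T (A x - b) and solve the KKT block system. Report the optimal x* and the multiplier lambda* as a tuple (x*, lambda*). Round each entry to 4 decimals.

Form the Lagrangian:
  L(x, lambda) = (1/2) x^T Q x + c^T x + lambda^T (A x - b)
Stationarity (grad_x L = 0): Q x + c + A^T lambda = 0.
Primal feasibility: A x = b.

This gives the KKT block system:
  [ Q   A^T ] [ x     ]   [-c ]
  [ A    0  ] [ lambda ] = [ b ]

Solving the linear system:
  x*      = (1.6082, -0.2612, 0.6531)
  lambda* = (-9.4408, -2.8571)
  f(x*)   = 23.9102

x* = (1.6082, -0.2612, 0.6531), lambda* = (-9.4408, -2.8571)


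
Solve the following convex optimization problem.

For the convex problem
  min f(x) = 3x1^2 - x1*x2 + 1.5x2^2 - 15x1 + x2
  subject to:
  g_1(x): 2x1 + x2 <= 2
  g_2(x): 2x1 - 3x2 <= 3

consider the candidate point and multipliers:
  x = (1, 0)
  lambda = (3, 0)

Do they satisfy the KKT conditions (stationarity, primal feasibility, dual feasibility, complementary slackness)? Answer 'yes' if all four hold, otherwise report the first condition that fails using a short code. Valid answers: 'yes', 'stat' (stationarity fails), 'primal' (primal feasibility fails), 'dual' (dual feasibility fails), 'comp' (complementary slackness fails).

Gradient of f: grad f(x) = Q x + c = (-9, 0)
Constraint values g_i(x) = a_i^T x - b_i:
  g_1((1, 0)) = 0
  g_2((1, 0)) = -1
Stationarity residual: grad f(x) + sum_i lambda_i a_i = (-3, 3)
  -> stationarity FAILS
Primal feasibility (all g_i <= 0): OK
Dual feasibility (all lambda_i >= 0): OK
Complementary slackness (lambda_i * g_i(x) = 0 for all i): OK

Verdict: the first failing condition is stationarity -> stat.

stat


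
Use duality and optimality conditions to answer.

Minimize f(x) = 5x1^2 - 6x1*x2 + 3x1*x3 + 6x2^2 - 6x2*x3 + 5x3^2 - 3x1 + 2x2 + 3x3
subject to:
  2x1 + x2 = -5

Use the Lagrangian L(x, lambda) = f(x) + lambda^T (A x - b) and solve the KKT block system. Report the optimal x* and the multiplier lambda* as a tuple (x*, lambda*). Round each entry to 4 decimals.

Form the Lagrangian:
  L(x, lambda) = (1/2) x^T Q x + c^T x + lambda^T (A x - b)
Stationarity (grad_x L = 0): Q x + c + A^T lambda = 0.
Primal feasibility: A x = b.

This gives the KKT block system:
  [ Q   A^T ] [ x     ]   [-c ]
  [ A    0  ] [ lambda ] = [ b ]

Solving the linear system:
  x*      = (-1.5714, -1.8571, -0.9429)
  lambda* = (5.2)
  f(x*)   = 12.0857

x* = (-1.5714, -1.8571, -0.9429), lambda* = (5.2)


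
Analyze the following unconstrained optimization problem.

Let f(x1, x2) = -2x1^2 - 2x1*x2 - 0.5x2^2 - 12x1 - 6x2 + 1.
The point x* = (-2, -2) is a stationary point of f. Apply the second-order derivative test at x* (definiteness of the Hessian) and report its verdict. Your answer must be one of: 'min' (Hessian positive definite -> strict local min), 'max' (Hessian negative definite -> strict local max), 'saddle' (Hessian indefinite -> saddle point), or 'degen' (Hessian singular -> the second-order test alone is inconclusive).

Compute the Hessian H = grad^2 f:
  H = [[-4, -2], [-2, -1]]
Verify stationarity: grad f(x*) = H x* + g = (0, 0).
Eigenvalues of H: -5, 0.
H has a zero eigenvalue (singular; negative semidefinite but not definite), so H is neither positive definite, negative definite, nor indefinite. The second-order test alone is inconclusive -> degen.
(Indeed, f is constant along the null direction of H through x*, so x* is not a strict local extremum.)

degen


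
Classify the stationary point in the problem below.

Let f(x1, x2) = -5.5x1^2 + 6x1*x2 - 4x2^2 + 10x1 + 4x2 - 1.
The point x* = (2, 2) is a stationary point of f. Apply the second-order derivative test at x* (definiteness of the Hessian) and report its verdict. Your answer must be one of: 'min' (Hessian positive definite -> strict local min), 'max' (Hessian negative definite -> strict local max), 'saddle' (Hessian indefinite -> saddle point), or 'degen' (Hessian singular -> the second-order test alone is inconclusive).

Compute the Hessian H = grad^2 f:
  H = [[-11, 6], [6, -8]]
Verify stationarity: grad f(x*) = H x* + g = (0, 0).
Eigenvalues of H: -15.6847, -3.3153.
Both eigenvalues < 0, so H is negative definite -> x* is a strict local max.

max


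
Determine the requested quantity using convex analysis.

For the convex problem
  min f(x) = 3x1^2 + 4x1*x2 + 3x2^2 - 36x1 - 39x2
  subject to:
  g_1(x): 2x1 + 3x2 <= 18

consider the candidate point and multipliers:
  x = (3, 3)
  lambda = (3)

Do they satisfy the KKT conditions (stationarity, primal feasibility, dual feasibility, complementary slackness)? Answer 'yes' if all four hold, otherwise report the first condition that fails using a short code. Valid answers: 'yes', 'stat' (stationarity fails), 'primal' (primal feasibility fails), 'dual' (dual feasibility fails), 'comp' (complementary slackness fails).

Gradient of f: grad f(x) = Q x + c = (-6, -9)
Constraint values g_i(x) = a_i^T x - b_i:
  g_1((3, 3)) = -3
Stationarity residual: grad f(x) + sum_i lambda_i a_i = (0, 0)
  -> stationarity OK
Primal feasibility (all g_i <= 0): OK
Dual feasibility (all lambda_i >= 0): OK
Complementary slackness (lambda_i * g_i(x) = 0 for all i): FAILS

Verdict: the first failing condition is complementary_slackness -> comp.

comp
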